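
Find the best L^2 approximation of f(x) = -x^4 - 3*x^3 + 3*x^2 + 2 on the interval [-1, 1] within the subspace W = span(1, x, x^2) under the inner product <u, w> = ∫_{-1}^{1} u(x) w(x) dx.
g(x) = 15*x^2/7 - 9*x/5 + 73/35

The best approximation g ∈ W is the orthogonal projection of f onto W. Writing g = a_0 + a_1 x + a_2 x^2, the coefficients solve the normal equations G · a = b where
  G_{ij} = <φ_i, φ_j> and b_i = <f, φ_i>, with φ_0 = 1, φ_1 = x, φ_2 = x^2.
G =
  [2, 0, 2/3]
  [0, 2/3, 0]
  [2/3, 0, 2/5],
b = (28/5, -6/5, 236/105).
Solving gives a_0 = 73/35, a_1 = -9/5, a_2 = 15/7, so
  g(x) = 15*x^2/7 - 9*x/5 + 73/35.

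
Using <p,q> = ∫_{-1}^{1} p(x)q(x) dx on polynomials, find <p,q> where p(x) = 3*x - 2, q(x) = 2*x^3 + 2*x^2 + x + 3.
<p,q> = -154/15

Expand the product: p(x)·q(x) = 6*x^4 + 2*x^3 - x^2 + 7*x - 6.
∫_{-1}^{1} of each monomial x^k gives [2/(k+1) if k even, 0 if k odd]. Integrating term-by-term (or equivalently evaluating the antiderivative F(x) = 6*x^5/5 + x^4/2 - x^3/3 + 7*x^2/2 - 6*x at the endpoints):
  F(1) − F(−1) = -17/15 − (137/15) = -154/15.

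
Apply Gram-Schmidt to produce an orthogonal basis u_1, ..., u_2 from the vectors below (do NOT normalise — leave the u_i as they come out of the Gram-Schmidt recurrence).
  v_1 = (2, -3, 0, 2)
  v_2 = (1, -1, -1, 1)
Orthogonal basis:
  u_1 = (2, -3, 0, 2)
  u_2 = (3/17, 4/17, -1, 3/17)

Apply the Gram-Schmidt recurrence
  u_1 = v_1
  u_i = v_i − Σ_{j<i} ((v_i · u_j) / (u_j · u_j)) · u_j.

Step by step this gives:
  u_1 = (2, -3, 0, 2)
  u_2 = (3/17, 4/17, -1, 3/17)

Orthogonality check:
  u_2 · u_1 = 0 (should be 0)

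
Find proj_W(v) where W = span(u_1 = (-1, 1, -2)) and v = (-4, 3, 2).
proj_W(v) = (-1/2, 1/2, -1)

Set up U = [u_1 | ... | u_1] ∈ R^(3×1). The projector onto W = col(U) is P = U (U^T U)^(-1) U^T.
Compute U^T U =
  [6],
and U^T v = (3).
Solve U^T U · c = U^T v for the coefficients: c = (1/2). The projection is proj_W(v) = U c.
Check: (v - proj_W(v)) · u_1 = 0  (should be 0).
Result: proj_W(v) = (-1/2, 1/2, -1).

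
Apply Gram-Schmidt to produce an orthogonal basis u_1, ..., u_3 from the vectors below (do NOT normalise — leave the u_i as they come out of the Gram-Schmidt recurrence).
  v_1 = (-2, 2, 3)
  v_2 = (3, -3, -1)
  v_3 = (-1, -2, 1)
Orthogonal basis:
  u_1 = (-2, 2, 3)
  u_2 = (21/17, -21/17, 28/17)
  u_3 = (-3/2, -3/2, 0)

Apply the Gram-Schmidt recurrence
  u_1 = v_1
  u_i = v_i − Σ_{j<i} ((v_i · u_j) / (u_j · u_j)) · u_j.

Step by step this gives:
  u_1 = (-2, 2, 3)
  u_2 = (21/17, -21/17, 28/17)
  u_3 = (-3/2, -3/2, 0)

Orthogonality check:
  u_2 · u_1 = 0 (should be 0)
  u_3 · u_1 = 0 (should be 0)
  u_3 · u_2 = 0 (should be 0)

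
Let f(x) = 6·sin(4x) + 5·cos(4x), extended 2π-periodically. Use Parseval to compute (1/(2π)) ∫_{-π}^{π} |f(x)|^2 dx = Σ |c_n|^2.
Σ |c_n|^2 = 61/2

Expand |f|^2 and use orthogonality of {sin(nx), cos(mx)} on [-π, π]:
  ∫_{-π}^{π} sin(nx)^2 dx = π, ∫ cos(mx)^2 dx = π, and cross terms integrate to 0.
So ∫_{-π}^{π} f(x)^2 dx = 6^2 · π + 5^2 · π = (36 + 25)π.
Divide by 2π: (36 + 25)/2 = 61/2.
By Parseval, this equals Σ |c_n|^2.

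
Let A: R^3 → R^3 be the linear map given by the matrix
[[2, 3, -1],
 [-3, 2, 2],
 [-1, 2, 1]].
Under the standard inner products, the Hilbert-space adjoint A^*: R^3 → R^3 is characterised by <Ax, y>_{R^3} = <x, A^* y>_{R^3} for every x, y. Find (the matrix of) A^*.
A^* = A^T =
[[2, -3, -1],
 [3, 2, 2],
 [-1, 2, 1]]

For real matrices with standard dot products, the defining identity <Ax, y> = <x, A^* y> gives (Ax)^T y = x^T (A^*) y, i.e. x^T A^T y = x^T (A^*) y. Since this holds for all x, y, we must have A^* = A^T. Therefore
A^* =
[[2, -3, -1],
 [3, 2, 2],
 [-1, 2, 1]].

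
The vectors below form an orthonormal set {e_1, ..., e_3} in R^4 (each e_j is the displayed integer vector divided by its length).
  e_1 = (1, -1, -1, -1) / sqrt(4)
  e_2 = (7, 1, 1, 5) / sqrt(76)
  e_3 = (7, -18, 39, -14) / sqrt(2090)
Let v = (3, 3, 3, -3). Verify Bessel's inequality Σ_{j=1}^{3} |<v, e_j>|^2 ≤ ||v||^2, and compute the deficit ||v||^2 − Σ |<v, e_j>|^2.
Σ |<v, e_j>|^2 = 522/55; ||v||^2 = 36; deficit = 1458/55

Write each e_j = u_j / sqrt(<u_j, u_j>) where u_j is the displayed integer vector. Then <v, e_j> = <v, u_j> / sqrt(<u_j, u_j>), so |<v, e_j>|^2 = <v, u_j>^2 / <u_j, u_j>.
Coefficients: <v, e_1> = 0/sqrt(4), <v, e_2> = 12/sqrt(76), <v, e_3> = 126/sqrt(2090).
Square and sum: Σ |<v, e_j>|^2 = 522/55.
Compute ||v||^2 = v·v = 36.
Deficit = 36 − 522/55 = 1458/55 ≥ 0, confirming Bessel's inequality. (The deficit equals ||v − Σ <v,e_j> e_j||^2, the squared distance from v to span{e_j}.)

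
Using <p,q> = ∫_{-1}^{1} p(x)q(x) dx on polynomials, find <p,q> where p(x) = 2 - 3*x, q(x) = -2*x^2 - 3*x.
<p,q> = 10/3

Expand the product: p(x)·q(x) = 6*x^3 + 5*x^2 - 6*x.
∫_{-1}^{1} of each monomial x^k gives [2/(k+1) if k even, 0 if k odd]. Integrating term-by-term (or equivalently evaluating the antiderivative F(x) = 3*x^4/2 + 5*x^3/3 - 3*x^2 at the endpoints):
  F(1) − F(−1) = 1/6 − (-19/6) = 10/3.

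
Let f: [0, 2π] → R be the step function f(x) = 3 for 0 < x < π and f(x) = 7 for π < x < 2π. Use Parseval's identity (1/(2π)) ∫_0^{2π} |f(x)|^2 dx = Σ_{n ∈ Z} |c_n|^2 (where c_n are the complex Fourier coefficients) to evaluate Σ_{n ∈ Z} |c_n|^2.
Σ |c_n|^2 = 29

Parseval equates the L^2 energy of f (normalised by 1/(2π)) with the ℓ^2 sum of its Fourier coefficients: (1/(2π)) ∫_0^{2π} |f|^2 = Σ |c_n|^2.
Compute the left side: (1/(2π)) [∫_0^π 3^2 dx + ∫_π^{2π} 7^2 dx] = (1/(2π)) · (9π + 49π) = (9 + 49)/2 = 29.
So Σ_{n ∈ Z} |c_n|^2 = 29.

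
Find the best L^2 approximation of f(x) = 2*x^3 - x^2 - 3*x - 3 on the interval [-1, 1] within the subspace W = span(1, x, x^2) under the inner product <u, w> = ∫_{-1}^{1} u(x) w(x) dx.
g(x) = -x^2 - 9*x/5 - 3

The best approximation g ∈ W is the orthogonal projection of f onto W. Writing g = a_0 + a_1 x + a_2 x^2, the coefficients solve the normal equations G · a = b where
  G_{ij} = <φ_i, φ_j> and b_i = <f, φ_i>, with φ_0 = 1, φ_1 = x, φ_2 = x^2.
G =
  [2, 0, 2/3]
  [0, 2/3, 0]
  [2/3, 0, 2/5],
b = (-20/3, -6/5, -12/5).
Solving gives a_0 = -3, a_1 = -9/5, a_2 = -1, so
  g(x) = -x^2 - 9*x/5 - 3.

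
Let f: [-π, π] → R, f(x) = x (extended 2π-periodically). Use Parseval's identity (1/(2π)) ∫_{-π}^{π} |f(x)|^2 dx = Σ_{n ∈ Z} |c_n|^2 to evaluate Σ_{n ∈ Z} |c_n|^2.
Σ |c_n|^2 = π^2/3

Expand and integrate term by term over [-π, π]:
  ∫ (x)^2 dx = 1·(2π^3/3); ∫ 2·1·(0)·x dx = 0 (odd integrand); ∫ 0^2 dx = 0·2π.
So (1/(2π)) ∫_{-π}^{π} (x)^2 dx = 1π^2/3 + 0 = π^2/3.
Parseval ⇒ Σ |c_n|^2 = π^2/3.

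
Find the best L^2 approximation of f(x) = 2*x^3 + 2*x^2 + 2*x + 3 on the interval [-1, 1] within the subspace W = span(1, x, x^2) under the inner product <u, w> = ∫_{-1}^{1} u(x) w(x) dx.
g(x) = 2*x^2 + 16*x/5 + 3

The best approximation g ∈ W is the orthogonal projection of f onto W. Writing g = a_0 + a_1 x + a_2 x^2, the coefficients solve the normal equations G · a = b where
  G_{ij} = <φ_i, φ_j> and b_i = <f, φ_i>, with φ_0 = 1, φ_1 = x, φ_2 = x^2.
G =
  [2, 0, 2/3]
  [0, 2/3, 0]
  [2/3, 0, 2/5],
b = (22/3, 32/15, 14/5).
Solving gives a_0 = 3, a_1 = 16/5, a_2 = 2, so
  g(x) = 2*x^2 + 16*x/5 + 3.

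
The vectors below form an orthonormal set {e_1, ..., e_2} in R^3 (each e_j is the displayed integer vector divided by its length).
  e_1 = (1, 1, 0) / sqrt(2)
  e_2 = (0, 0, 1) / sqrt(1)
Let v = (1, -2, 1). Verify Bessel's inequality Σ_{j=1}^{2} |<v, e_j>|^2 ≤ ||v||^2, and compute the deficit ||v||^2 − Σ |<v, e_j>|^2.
Σ |<v, e_j>|^2 = 3/2; ||v||^2 = 6; deficit = 9/2

Write each e_j = u_j / sqrt(<u_j, u_j>) where u_j is the displayed integer vector. Then <v, e_j> = <v, u_j> / sqrt(<u_j, u_j>), so |<v, e_j>|^2 = <v, u_j>^2 / <u_j, u_j>.
Coefficients: <v, e_1> = -1/sqrt(2), <v, e_2> = 1/sqrt(1).
Square and sum: Σ |<v, e_j>|^2 = 3/2.
Compute ||v||^2 = v·v = 6.
Deficit = 6 − 3/2 = 9/2 ≥ 0, confirming Bessel's inequality. (The deficit equals ||v − Σ <v,e_j> e_j||^2, the squared distance from v to span{e_j}.)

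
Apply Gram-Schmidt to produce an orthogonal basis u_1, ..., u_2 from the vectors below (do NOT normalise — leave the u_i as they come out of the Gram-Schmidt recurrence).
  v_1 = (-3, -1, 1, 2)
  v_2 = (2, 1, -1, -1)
Orthogonal basis:
  u_1 = (-3, -1, 1, 2)
  u_2 = (0, 1/3, -1/3, 1/3)

Apply the Gram-Schmidt recurrence
  u_1 = v_1
  u_i = v_i − Σ_{j<i} ((v_i · u_j) / (u_j · u_j)) · u_j.

Step by step this gives:
  u_1 = (-3, -1, 1, 2)
  u_2 = (0, 1/3, -1/3, 1/3)

Orthogonality check:
  u_2 · u_1 = 0 (should be 0)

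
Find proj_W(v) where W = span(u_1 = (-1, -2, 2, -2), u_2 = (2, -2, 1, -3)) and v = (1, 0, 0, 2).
proj_W(v) = (23/67, 52/67, -51/67, 53/67)

Set up U = [u_1 | ... | u_2] ∈ R^(4×2). The projector onto W = col(U) is P = U (U^T U)^(-1) U^T.
Compute U^T U =
  [13, 10]
  [10, 18],
and U^T v = (-5, -4).
Solve U^T U · c = U^T v for the coefficients: c = (-25/67, -1/67). The projection is proj_W(v) = U c.
Check: (v - proj_W(v)) · u_1 = 0  (should be 0).
Check: (v - proj_W(v)) · u_2 = 0  (should be 0).
Result: proj_W(v) = (23/67, 52/67, -51/67, 53/67).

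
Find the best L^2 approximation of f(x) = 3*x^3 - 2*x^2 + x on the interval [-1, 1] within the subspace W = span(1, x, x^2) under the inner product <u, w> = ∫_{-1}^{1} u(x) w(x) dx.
g(x) = -2*x^2 + 14*x/5

The best approximation g ∈ W is the orthogonal projection of f onto W. Writing g = a_0 + a_1 x + a_2 x^2, the coefficients solve the normal equations G · a = b where
  G_{ij} = <φ_i, φ_j> and b_i = <f, φ_i>, with φ_0 = 1, φ_1 = x, φ_2 = x^2.
G =
  [2, 0, 2/3]
  [0, 2/3, 0]
  [2/3, 0, 2/5],
b = (-4/3, 28/15, -4/5).
Solving gives a_0 = 0, a_1 = 14/5, a_2 = -2, so
  g(x) = -2*x^2 + 14*x/5.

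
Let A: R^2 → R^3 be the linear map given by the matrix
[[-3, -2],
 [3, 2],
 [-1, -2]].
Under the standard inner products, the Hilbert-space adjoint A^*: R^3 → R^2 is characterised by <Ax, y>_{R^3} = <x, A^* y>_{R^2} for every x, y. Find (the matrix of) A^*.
A^* = A^T =
[[-3, 3, -1],
 [-2, 2, -2]]

For real matrices with standard dot products, the defining identity <Ax, y> = <x, A^* y> gives (Ax)^T y = x^T (A^*) y, i.e. x^T A^T y = x^T (A^*) y. Since this holds for all x, y, we must have A^* = A^T. Therefore
A^* =
[[-3, 3, -1],
 [-2, 2, -2]].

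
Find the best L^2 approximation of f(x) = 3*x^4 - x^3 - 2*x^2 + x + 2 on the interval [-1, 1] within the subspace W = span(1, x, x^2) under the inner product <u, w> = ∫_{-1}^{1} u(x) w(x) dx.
g(x) = 4*x^2/7 + 2*x/5 + 61/35

The best approximation g ∈ W is the orthogonal projection of f onto W. Writing g = a_0 + a_1 x + a_2 x^2, the coefficients solve the normal equations G · a = b where
  G_{ij} = <φ_i, φ_j> and b_i = <f, φ_i>, with φ_0 = 1, φ_1 = x, φ_2 = x^2.
G =
  [2, 0, 2/3]
  [0, 2/3, 0]
  [2/3, 0, 2/5],
b = (58/15, 4/15, 146/105).
Solving gives a_0 = 61/35, a_1 = 2/5, a_2 = 4/7, so
  g(x) = 4*x^2/7 + 2*x/5 + 61/35.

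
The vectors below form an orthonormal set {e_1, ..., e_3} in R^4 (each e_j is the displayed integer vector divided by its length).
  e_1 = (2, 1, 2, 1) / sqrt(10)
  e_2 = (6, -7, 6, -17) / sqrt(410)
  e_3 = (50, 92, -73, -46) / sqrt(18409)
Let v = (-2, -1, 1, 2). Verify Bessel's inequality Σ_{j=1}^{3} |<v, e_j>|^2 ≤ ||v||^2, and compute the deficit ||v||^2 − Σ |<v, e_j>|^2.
Σ |<v, e_j>|^2 = 4346/449; ||v||^2 = 10; deficit = 144/449

Write each e_j = u_j / sqrt(<u_j, u_j>) where u_j is the displayed integer vector. Then <v, e_j> = <v, u_j> / sqrt(<u_j, u_j>), so |<v, e_j>|^2 = <v, u_j>^2 / <u_j, u_j>.
Coefficients: <v, e_1> = -1/sqrt(10), <v, e_2> = -33/sqrt(410), <v, e_3> = -357/sqrt(18409).
Square and sum: Σ |<v, e_j>|^2 = 4346/449.
Compute ||v||^2 = v·v = 10.
Deficit = 10 − 4346/449 = 144/449 ≥ 0, confirming Bessel's inequality. (The deficit equals ||v − Σ <v,e_j> e_j||^2, the squared distance from v to span{e_j}.)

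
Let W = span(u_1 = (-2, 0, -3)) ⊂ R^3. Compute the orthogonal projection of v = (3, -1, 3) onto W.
proj_W(v) = (30/13, 0, 45/13)

Set up U = [u_1 | ... | u_1] ∈ R^(3×1). The projector onto W = col(U) is P = U (U^T U)^(-1) U^T.
Compute U^T U =
  [13],
and U^T v = (-15).
Solve U^T U · c = U^T v for the coefficients: c = (-15/13). The projection is proj_W(v) = U c.
Check: (v - proj_W(v)) · u_1 = 0  (should be 0).
Result: proj_W(v) = (30/13, 0, 45/13).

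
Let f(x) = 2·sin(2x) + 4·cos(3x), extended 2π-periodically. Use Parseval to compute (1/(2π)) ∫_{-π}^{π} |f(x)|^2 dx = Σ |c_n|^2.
Σ |c_n|^2 = 10

Expand |f|^2 and use orthogonality of {sin(nx), cos(mx)} on [-π, π]:
  ∫_{-π}^{π} sin(nx)^2 dx = π, ∫ cos(mx)^2 dx = π, and cross terms integrate to 0.
So ∫_{-π}^{π} f(x)^2 dx = 2^2 · π + 4^2 · π = (4 + 16)π.
Divide by 2π: (4 + 16)/2 = 10.
By Parseval, this equals Σ |c_n|^2.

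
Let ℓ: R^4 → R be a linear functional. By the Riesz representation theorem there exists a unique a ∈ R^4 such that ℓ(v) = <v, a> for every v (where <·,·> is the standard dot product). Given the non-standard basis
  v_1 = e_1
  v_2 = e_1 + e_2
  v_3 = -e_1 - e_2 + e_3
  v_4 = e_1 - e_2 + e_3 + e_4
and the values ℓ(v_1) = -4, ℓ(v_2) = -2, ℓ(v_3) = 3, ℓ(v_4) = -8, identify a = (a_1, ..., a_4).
a = (-4, 2, 1, -3)

Write a = (a_1, ..., a_4) in the standard basis. For each basis vector v_i, ℓ(v_i) = <v_i, a> is a linear equation in the a_j's. Collect the n equations into a matrix system V a = ℓ, where row i of V is v_i (expressed in the standard basis). Since V is invertible (lower-triangular with 1s on the diagonal, up to permutation), solve by back-substitution:
  V =
[[1, 0, 0, 0],
 [1, 1, 0, 0],
 [-1, -1, 1, 0],
 [1, -1, 1, 1]]
  V a = (-4, -2, 3, -8)
Solving gives a = (-4, 2, 1, -3).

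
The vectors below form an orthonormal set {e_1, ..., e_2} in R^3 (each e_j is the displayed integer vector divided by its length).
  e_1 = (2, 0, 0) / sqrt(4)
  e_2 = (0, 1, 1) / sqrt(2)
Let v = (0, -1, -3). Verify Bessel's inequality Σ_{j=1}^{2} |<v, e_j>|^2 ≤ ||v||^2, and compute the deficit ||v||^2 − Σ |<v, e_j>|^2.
Σ |<v, e_j>|^2 = 8; ||v||^2 = 10; deficit = 2

Write each e_j = u_j / sqrt(<u_j, u_j>) where u_j is the displayed integer vector. Then <v, e_j> = <v, u_j> / sqrt(<u_j, u_j>), so |<v, e_j>|^2 = <v, u_j>^2 / <u_j, u_j>.
Coefficients: <v, e_1> = 0/sqrt(4), <v, e_2> = -4/sqrt(2).
Square and sum: Σ |<v, e_j>|^2 = 8.
Compute ||v||^2 = v·v = 10.
Deficit = 10 − 8 = 2 ≥ 0, confirming Bessel's inequality. (The deficit equals ||v − Σ <v,e_j> e_j||^2, the squared distance from v to span{e_j}.)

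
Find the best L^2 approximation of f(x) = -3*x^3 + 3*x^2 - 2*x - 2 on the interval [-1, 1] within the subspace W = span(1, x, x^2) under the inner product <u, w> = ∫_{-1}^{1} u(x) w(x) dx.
g(x) = 3*x^2 - 19*x/5 - 2

The best approximation g ∈ W is the orthogonal projection of f onto W. Writing g = a_0 + a_1 x + a_2 x^2, the coefficients solve the normal equations G · a = b where
  G_{ij} = <φ_i, φ_j> and b_i = <f, φ_i>, with φ_0 = 1, φ_1 = x, φ_2 = x^2.
G =
  [2, 0, 2/3]
  [0, 2/3, 0]
  [2/3, 0, 2/5],
b = (-2, -38/15, -2/15).
Solving gives a_0 = -2, a_1 = -19/5, a_2 = 3, so
  g(x) = 3*x^2 - 19*x/5 - 2.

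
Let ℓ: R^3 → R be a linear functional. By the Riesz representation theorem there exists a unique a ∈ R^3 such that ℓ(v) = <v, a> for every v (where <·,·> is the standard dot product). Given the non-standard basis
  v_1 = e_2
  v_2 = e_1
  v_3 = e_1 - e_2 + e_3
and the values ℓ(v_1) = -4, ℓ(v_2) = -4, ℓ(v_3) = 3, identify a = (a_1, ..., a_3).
a = (-4, -4, 3)

Write a = (a_1, ..., a_3) in the standard basis. For each basis vector v_i, ℓ(v_i) = <v_i, a> is a linear equation in the a_j's. Collect the n equations into a matrix system V a = ℓ, where row i of V is v_i (expressed in the standard basis). Since V is invertible (lower-triangular with 1s on the diagonal, up to permutation), solve by back-substitution:
  V =
[[0, 1, 0],
 [1, 0, 0],
 [1, -1, 1]]
  V a = (-4, -4, 3)
Solving gives a = (-4, -4, 3).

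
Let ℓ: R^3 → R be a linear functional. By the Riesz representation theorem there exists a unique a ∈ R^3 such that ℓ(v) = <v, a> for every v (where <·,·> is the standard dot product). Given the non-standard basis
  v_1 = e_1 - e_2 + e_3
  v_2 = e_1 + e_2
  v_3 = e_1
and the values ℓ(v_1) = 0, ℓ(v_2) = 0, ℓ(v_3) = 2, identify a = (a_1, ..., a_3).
a = (2, -2, -4)

Write a = (a_1, ..., a_3) in the standard basis. For each basis vector v_i, ℓ(v_i) = <v_i, a> is a linear equation in the a_j's. Collect the n equations into a matrix system V a = ℓ, where row i of V is v_i (expressed in the standard basis). Since V is invertible (lower-triangular with 1s on the diagonal, up to permutation), solve by back-substitution:
  V =
[[1, -1, 1],
 [1, 1, 0],
 [1, 0, 0]]
  V a = (0, 0, 2)
Solving gives a = (2, -2, -4).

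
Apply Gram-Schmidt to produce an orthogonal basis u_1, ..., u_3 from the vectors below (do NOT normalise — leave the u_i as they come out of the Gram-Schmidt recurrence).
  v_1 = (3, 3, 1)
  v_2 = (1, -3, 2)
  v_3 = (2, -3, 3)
Orthogonal basis:
  u_1 = (3, 3, 1)
  u_2 = (31/19, -45/19, 42/19)
  u_3 = (-27/250, 3/50, 18/125)

Apply the Gram-Schmidt recurrence
  u_1 = v_1
  u_i = v_i − Σ_{j<i} ((v_i · u_j) / (u_j · u_j)) · u_j.

Step by step this gives:
  u_1 = (3, 3, 1)
  u_2 = (31/19, -45/19, 42/19)
  u_3 = (-27/250, 3/50, 18/125)

Orthogonality check:
  u_2 · u_1 = 0 (should be 0)
  u_3 · u_1 = 0 (should be 0)
  u_3 · u_2 = 0 (should be 0)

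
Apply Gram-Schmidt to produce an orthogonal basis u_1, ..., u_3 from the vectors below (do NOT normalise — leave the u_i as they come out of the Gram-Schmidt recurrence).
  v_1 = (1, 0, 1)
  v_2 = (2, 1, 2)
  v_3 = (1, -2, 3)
Orthogonal basis:
  u_1 = (1, 0, 1)
  u_2 = (0, 1, 0)
  u_3 = (-1, 0, 1)

Apply the Gram-Schmidt recurrence
  u_1 = v_1
  u_i = v_i − Σ_{j<i} ((v_i · u_j) / (u_j · u_j)) · u_j.

Step by step this gives:
  u_1 = (1, 0, 1)
  u_2 = (0, 1, 0)
  u_3 = (-1, 0, 1)

Orthogonality check:
  u_2 · u_1 = 0 (should be 0)
  u_3 · u_1 = 0 (should be 0)
  u_3 · u_2 = 0 (should be 0)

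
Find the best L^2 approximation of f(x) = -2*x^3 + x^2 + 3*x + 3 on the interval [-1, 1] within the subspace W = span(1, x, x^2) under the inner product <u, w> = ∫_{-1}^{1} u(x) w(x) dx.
g(x) = x^2 + 9*x/5 + 3

The best approximation g ∈ W is the orthogonal projection of f onto W. Writing g = a_0 + a_1 x + a_2 x^2, the coefficients solve the normal equations G · a = b where
  G_{ij} = <φ_i, φ_j> and b_i = <f, φ_i>, with φ_0 = 1, φ_1 = x, φ_2 = x^2.
G =
  [2, 0, 2/3]
  [0, 2/3, 0]
  [2/3, 0, 2/5],
b = (20/3, 6/5, 12/5).
Solving gives a_0 = 3, a_1 = 9/5, a_2 = 1, so
  g(x) = x^2 + 9*x/5 + 3.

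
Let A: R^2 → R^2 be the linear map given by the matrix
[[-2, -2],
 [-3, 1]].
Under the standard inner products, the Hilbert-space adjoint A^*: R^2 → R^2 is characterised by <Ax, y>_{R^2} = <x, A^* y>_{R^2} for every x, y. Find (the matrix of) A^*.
A^* = A^T =
[[-2, -3],
 [-2, 1]]

For real matrices with standard dot products, the defining identity <Ax, y> = <x, A^* y> gives (Ax)^T y = x^T (A^*) y, i.e. x^T A^T y = x^T (A^*) y. Since this holds for all x, y, we must have A^* = A^T. Therefore
A^* =
[[-2, -3],
 [-2, 1]].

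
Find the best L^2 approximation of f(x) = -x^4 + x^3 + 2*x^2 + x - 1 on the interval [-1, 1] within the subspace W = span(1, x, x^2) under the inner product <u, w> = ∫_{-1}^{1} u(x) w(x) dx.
g(x) = 8*x^2/7 + 8*x/5 - 32/35

The best approximation g ∈ W is the orthogonal projection of f onto W. Writing g = a_0 + a_1 x + a_2 x^2, the coefficients solve the normal equations G · a = b where
  G_{ij} = <φ_i, φ_j> and b_i = <f, φ_i>, with φ_0 = 1, φ_1 = x, φ_2 = x^2.
G =
  [2, 0, 2/3]
  [0, 2/3, 0]
  [2/3, 0, 2/5],
b = (-16/15, 16/15, -16/105).
Solving gives a_0 = -32/35, a_1 = 8/5, a_2 = 8/7, so
  g(x) = 8*x^2/7 + 8*x/5 - 32/35.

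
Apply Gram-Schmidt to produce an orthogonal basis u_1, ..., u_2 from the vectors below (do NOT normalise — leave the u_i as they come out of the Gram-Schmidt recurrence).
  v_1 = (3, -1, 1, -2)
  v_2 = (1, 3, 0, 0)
Orthogonal basis:
  u_1 = (3, -1, 1, -2)
  u_2 = (1, 3, 0, 0)

Apply the Gram-Schmidt recurrence
  u_1 = v_1
  u_i = v_i − Σ_{j<i} ((v_i · u_j) / (u_j · u_j)) · u_j.

Step by step this gives:
  u_1 = (3, -1, 1, -2)
  u_2 = (1, 3, 0, 0)

Orthogonality check:
  u_2 · u_1 = 0 (should be 0)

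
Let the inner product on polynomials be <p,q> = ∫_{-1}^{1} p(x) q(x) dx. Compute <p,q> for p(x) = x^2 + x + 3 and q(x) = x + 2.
<p,q> = 14

Expand the product: p(x)·q(x) = x^3 + 3*x^2 + 5*x + 6.
∫_{-1}^{1} of each monomial x^k gives [2/(k+1) if k even, 0 if k odd]. Integrating term-by-term (or equivalently evaluating the antiderivative F(x) = x^4/4 + x^3 + 5*x^2/2 + 6*x at the endpoints):
  F(1) − F(−1) = 39/4 − (-17/4) = 14.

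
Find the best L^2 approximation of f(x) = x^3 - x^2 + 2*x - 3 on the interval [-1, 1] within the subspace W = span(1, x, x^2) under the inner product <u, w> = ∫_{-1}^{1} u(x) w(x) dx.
g(x) = -x^2 + 13*x/5 - 3

The best approximation g ∈ W is the orthogonal projection of f onto W. Writing g = a_0 + a_1 x + a_2 x^2, the coefficients solve the normal equations G · a = b where
  G_{ij} = <φ_i, φ_j> and b_i = <f, φ_i>, with φ_0 = 1, φ_1 = x, φ_2 = x^2.
G =
  [2, 0, 2/3]
  [0, 2/3, 0]
  [2/3, 0, 2/5],
b = (-20/3, 26/15, -12/5).
Solving gives a_0 = -3, a_1 = 13/5, a_2 = -1, so
  g(x) = -x^2 + 13*x/5 - 3.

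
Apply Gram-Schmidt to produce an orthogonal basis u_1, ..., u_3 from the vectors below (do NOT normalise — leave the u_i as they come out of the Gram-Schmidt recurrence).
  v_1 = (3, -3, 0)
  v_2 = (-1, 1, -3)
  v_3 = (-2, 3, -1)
Orthogonal basis:
  u_1 = (3, -3, 0)
  u_2 = (0, 0, -3)
  u_3 = (1/2, 1/2, 0)

Apply the Gram-Schmidt recurrence
  u_1 = v_1
  u_i = v_i − Σ_{j<i} ((v_i · u_j) / (u_j · u_j)) · u_j.

Step by step this gives:
  u_1 = (3, -3, 0)
  u_2 = (0, 0, -3)
  u_3 = (1/2, 1/2, 0)

Orthogonality check:
  u_2 · u_1 = 0 (should be 0)
  u_3 · u_1 = 0 (should be 0)
  u_3 · u_2 = 0 (should be 0)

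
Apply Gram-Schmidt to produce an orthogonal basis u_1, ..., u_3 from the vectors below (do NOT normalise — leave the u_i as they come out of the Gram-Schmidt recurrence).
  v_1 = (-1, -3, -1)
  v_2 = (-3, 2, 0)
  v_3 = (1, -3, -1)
Orthogonal basis:
  u_1 = (-1, -3, -1)
  u_2 = (-36/11, 13/11, -3/11)
  u_3 = (4/67, 6/67, -22/67)

Apply the Gram-Schmidt recurrence
  u_1 = v_1
  u_i = v_i − Σ_{j<i} ((v_i · u_j) / (u_j · u_j)) · u_j.

Step by step this gives:
  u_1 = (-1, -3, -1)
  u_2 = (-36/11, 13/11, -3/11)
  u_3 = (4/67, 6/67, -22/67)

Orthogonality check:
  u_2 · u_1 = 0 (should be 0)
  u_3 · u_1 = 0 (should be 0)
  u_3 · u_2 = 0 (should be 0)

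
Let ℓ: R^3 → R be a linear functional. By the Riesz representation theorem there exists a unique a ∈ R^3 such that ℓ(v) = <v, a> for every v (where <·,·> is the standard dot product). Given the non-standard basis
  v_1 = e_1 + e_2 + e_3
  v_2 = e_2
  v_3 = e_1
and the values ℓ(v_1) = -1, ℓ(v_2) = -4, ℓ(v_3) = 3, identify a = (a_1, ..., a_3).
a = (3, -4, 0)

Write a = (a_1, ..., a_3) in the standard basis. For each basis vector v_i, ℓ(v_i) = <v_i, a> is a linear equation in the a_j's. Collect the n equations into a matrix system V a = ℓ, where row i of V is v_i (expressed in the standard basis). Since V is invertible (lower-triangular with 1s on the diagonal, up to permutation), solve by back-substitution:
  V =
[[1, 1, 1],
 [0, 1, 0],
 [1, 0, 0]]
  V a = (-1, -4, 3)
Solving gives a = (3, -4, 0).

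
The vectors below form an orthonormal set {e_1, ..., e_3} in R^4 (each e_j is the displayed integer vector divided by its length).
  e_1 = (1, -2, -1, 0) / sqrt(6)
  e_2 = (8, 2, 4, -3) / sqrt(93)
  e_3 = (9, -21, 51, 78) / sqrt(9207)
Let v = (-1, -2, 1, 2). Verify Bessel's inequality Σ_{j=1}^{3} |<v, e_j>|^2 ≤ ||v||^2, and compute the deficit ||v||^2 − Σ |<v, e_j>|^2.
Σ |<v, e_j>|^2 = 298/33; ||v||^2 = 10; deficit = 32/33

Write each e_j = u_j / sqrt(<u_j, u_j>) where u_j is the displayed integer vector. Then <v, e_j> = <v, u_j> / sqrt(<u_j, u_j>), so |<v, e_j>|^2 = <v, u_j>^2 / <u_j, u_j>.
Coefficients: <v, e_1> = 2/sqrt(6), <v, e_2> = -14/sqrt(93), <v, e_3> = 240/sqrt(9207).
Square and sum: Σ |<v, e_j>|^2 = 298/33.
Compute ||v||^2 = v·v = 10.
Deficit = 10 − 298/33 = 32/33 ≥ 0, confirming Bessel's inequality. (The deficit equals ||v − Σ <v,e_j> e_j||^2, the squared distance from v to span{e_j}.)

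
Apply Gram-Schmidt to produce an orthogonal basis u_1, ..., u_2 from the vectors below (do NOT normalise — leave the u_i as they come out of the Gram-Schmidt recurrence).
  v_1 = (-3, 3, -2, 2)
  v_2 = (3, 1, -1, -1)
Orthogonal basis:
  u_1 = (-3, 3, -2, 2)
  u_2 = (30/13, 22/13, -19/13, -7/13)

Apply the Gram-Schmidt recurrence
  u_1 = v_1
  u_i = v_i − Σ_{j<i} ((v_i · u_j) / (u_j · u_j)) · u_j.

Step by step this gives:
  u_1 = (-3, 3, -2, 2)
  u_2 = (30/13, 22/13, -19/13, -7/13)

Orthogonality check:
  u_2 · u_1 = 0 (should be 0)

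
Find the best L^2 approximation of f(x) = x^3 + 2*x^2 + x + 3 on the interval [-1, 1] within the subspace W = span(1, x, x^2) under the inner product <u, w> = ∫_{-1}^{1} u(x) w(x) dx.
g(x) = 2*x^2 + 8*x/5 + 3

The best approximation g ∈ W is the orthogonal projection of f onto W. Writing g = a_0 + a_1 x + a_2 x^2, the coefficients solve the normal equations G · a = b where
  G_{ij} = <φ_i, φ_j> and b_i = <f, φ_i>, with φ_0 = 1, φ_1 = x, φ_2 = x^2.
G =
  [2, 0, 2/3]
  [0, 2/3, 0]
  [2/3, 0, 2/5],
b = (22/3, 16/15, 14/5).
Solving gives a_0 = 3, a_1 = 8/5, a_2 = 2, so
  g(x) = 2*x^2 + 8*x/5 + 3.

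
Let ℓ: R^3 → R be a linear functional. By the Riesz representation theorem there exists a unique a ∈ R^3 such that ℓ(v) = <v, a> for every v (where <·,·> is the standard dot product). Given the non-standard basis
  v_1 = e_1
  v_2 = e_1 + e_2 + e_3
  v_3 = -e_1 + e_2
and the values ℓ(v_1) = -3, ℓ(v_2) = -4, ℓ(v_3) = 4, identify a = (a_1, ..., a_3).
a = (-3, 1, -2)

Write a = (a_1, ..., a_3) in the standard basis. For each basis vector v_i, ℓ(v_i) = <v_i, a> is a linear equation in the a_j's. Collect the n equations into a matrix system V a = ℓ, where row i of V is v_i (expressed in the standard basis). Since V is invertible (lower-triangular with 1s on the diagonal, up to permutation), solve by back-substitution:
  V =
[[1, 0, 0],
 [1, 1, 1],
 [-1, 1, 0]]
  V a = (-3, -4, 4)
Solving gives a = (-3, 1, -2).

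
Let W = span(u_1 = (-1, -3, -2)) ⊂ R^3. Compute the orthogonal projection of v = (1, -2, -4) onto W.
proj_W(v) = (-13/14, -39/14, -13/7)

Set up U = [u_1 | ... | u_1] ∈ R^(3×1). The projector onto W = col(U) is P = U (U^T U)^(-1) U^T.
Compute U^T U =
  [14],
and U^T v = (13).
Solve U^T U · c = U^T v for the coefficients: c = (13/14). The projection is proj_W(v) = U c.
Check: (v - proj_W(v)) · u_1 = 0  (should be 0).
Result: proj_W(v) = (-13/14, -39/14, -13/7).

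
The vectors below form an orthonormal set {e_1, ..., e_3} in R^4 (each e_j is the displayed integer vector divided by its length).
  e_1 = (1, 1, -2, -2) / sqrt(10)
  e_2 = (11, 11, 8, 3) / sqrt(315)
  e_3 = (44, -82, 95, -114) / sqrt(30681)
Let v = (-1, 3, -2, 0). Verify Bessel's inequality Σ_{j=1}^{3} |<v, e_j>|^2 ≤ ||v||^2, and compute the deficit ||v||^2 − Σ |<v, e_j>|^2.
Σ |<v, e_j>|^2 = 5466/487; ||v||^2 = 14; deficit = 1352/487

Write each e_j = u_j / sqrt(<u_j, u_j>) where u_j is the displayed integer vector. Then <v, e_j> = <v, u_j> / sqrt(<u_j, u_j>), so |<v, e_j>|^2 = <v, u_j>^2 / <u_j, u_j>.
Coefficients: <v, e_1> = 6/sqrt(10), <v, e_2> = 6/sqrt(315), <v, e_3> = -480/sqrt(30681).
Square and sum: Σ |<v, e_j>|^2 = 5466/487.
Compute ||v||^2 = v·v = 14.
Deficit = 14 − 5466/487 = 1352/487 ≥ 0, confirming Bessel's inequality. (The deficit equals ||v − Σ <v,e_j> e_j||^2, the squared distance from v to span{e_j}.)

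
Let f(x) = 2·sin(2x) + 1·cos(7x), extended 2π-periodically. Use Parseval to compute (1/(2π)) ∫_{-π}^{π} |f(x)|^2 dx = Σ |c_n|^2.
Σ |c_n|^2 = 5/2

Expand |f|^2 and use orthogonality of {sin(nx), cos(mx)} on [-π, π]:
  ∫_{-π}^{π} sin(nx)^2 dx = π, ∫ cos(mx)^2 dx = π, and cross terms integrate to 0.
So ∫_{-π}^{π} f(x)^2 dx = 2^2 · π + 1^2 · π = (4 + 1)π.
Divide by 2π: (4 + 1)/2 = 5/2.
By Parseval, this equals Σ |c_n|^2.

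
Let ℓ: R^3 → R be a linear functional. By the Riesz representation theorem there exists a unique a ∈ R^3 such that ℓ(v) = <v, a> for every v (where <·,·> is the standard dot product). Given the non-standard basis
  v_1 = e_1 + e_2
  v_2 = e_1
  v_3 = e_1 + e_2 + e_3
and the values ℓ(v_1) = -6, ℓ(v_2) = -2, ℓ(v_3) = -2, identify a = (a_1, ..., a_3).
a = (-2, -4, 4)

Write a = (a_1, ..., a_3) in the standard basis. For each basis vector v_i, ℓ(v_i) = <v_i, a> is a linear equation in the a_j's. Collect the n equations into a matrix system V a = ℓ, where row i of V is v_i (expressed in the standard basis). Since V is invertible (lower-triangular with 1s on the diagonal, up to permutation), solve by back-substitution:
  V =
[[1, 1, 0],
 [1, 0, 0],
 [1, 1, 1]]
  V a = (-6, -2, -2)
Solving gives a = (-2, -4, 4).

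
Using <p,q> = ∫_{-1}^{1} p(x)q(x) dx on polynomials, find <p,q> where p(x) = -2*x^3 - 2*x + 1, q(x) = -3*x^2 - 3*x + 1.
<p,q> = 32/5

Expand the product: p(x)·q(x) = 6*x^5 + 6*x^4 + 4*x^3 + 3*x^2 - 5*x + 1.
∫_{-1}^{1} of each monomial x^k gives [2/(k+1) if k even, 0 if k odd]. Integrating term-by-term (or equivalently evaluating the antiderivative F(x) = x^6 + 6*x^5/5 + x^4 + x^3 - 5*x^2/2 + x at the endpoints):
  F(1) − F(−1) = 27/10 − (-37/10) = 32/5.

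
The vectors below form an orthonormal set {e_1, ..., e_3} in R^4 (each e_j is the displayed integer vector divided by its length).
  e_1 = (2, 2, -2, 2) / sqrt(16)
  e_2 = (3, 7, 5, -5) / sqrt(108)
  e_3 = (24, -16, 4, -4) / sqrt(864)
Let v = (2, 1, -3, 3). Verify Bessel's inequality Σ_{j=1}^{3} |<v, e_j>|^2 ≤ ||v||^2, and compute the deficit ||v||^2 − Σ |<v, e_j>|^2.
Σ |<v, e_j>|^2 = 23; ||v||^2 = 23; deficit = 0

Write each e_j = u_j / sqrt(<u_j, u_j>) where u_j is the displayed integer vector. Then <v, e_j> = <v, u_j> / sqrt(<u_j, u_j>), so |<v, e_j>|^2 = <v, u_j>^2 / <u_j, u_j>.
Coefficients: <v, e_1> = 18/sqrt(16), <v, e_2> = -17/sqrt(108), <v, e_3> = 8/sqrt(864).
Square and sum: Σ |<v, e_j>|^2 = 23.
Compute ||v||^2 = v·v = 23.
Deficit = 23 − 23 = 0 ≥ 0, confirming Bessel's inequality. (The deficit equals ||v − Σ <v,e_j> e_j||^2, the squared distance from v to span{e_j}.)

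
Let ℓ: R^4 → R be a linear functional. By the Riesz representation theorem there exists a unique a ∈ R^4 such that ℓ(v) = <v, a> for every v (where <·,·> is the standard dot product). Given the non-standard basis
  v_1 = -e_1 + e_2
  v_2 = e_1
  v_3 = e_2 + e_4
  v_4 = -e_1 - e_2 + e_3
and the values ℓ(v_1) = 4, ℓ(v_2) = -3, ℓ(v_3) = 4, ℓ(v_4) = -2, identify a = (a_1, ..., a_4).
a = (-3, 1, -4, 3)

Write a = (a_1, ..., a_4) in the standard basis. For each basis vector v_i, ℓ(v_i) = <v_i, a> is a linear equation in the a_j's. Collect the n equations into a matrix system V a = ℓ, where row i of V is v_i (expressed in the standard basis). Since V is invertible (lower-triangular with 1s on the diagonal, up to permutation), solve by back-substitution:
  V =
[[-1, 1, 0, 0],
 [1, 0, 0, 0],
 [0, 1, 0, 1],
 [-1, -1, 1, 0]]
  V a = (4, -3, 4, -2)
Solving gives a = (-3, 1, -4, 3).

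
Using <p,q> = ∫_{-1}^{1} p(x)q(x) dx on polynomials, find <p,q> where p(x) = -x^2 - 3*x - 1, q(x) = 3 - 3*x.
<p,q> = -2

Expand the product: p(x)·q(x) = 3*x^3 + 6*x^2 - 6*x - 3.
∫_{-1}^{1} of each monomial x^k gives [2/(k+1) if k even, 0 if k odd]. Integrating term-by-term (or equivalently evaluating the antiderivative F(x) = 3*x^4/4 + 2*x^3 - 3*x^2 - 3*x at the endpoints):
  F(1) − F(−1) = -13/4 − (-5/4) = -2.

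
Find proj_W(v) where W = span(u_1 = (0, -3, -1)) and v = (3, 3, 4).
proj_W(v) = (0, 39/10, 13/10)

Set up U = [u_1 | ... | u_1] ∈ R^(3×1). The projector onto W = col(U) is P = U (U^T U)^(-1) U^T.
Compute U^T U =
  [10],
and U^T v = (-13).
Solve U^T U · c = U^T v for the coefficients: c = (-13/10). The projection is proj_W(v) = U c.
Check: (v - proj_W(v)) · u_1 = 0  (should be 0).
Result: proj_W(v) = (0, 39/10, 13/10).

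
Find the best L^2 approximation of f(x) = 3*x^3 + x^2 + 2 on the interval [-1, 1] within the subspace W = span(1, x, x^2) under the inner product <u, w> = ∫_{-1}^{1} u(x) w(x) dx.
g(x) = x^2 + 9*x/5 + 2

The best approximation g ∈ W is the orthogonal projection of f onto W. Writing g = a_0 + a_1 x + a_2 x^2, the coefficients solve the normal equations G · a = b where
  G_{ij} = <φ_i, φ_j> and b_i = <f, φ_i>, with φ_0 = 1, φ_1 = x, φ_2 = x^2.
G =
  [2, 0, 2/3]
  [0, 2/3, 0]
  [2/3, 0, 2/5],
b = (14/3, 6/5, 26/15).
Solving gives a_0 = 2, a_1 = 9/5, a_2 = 1, so
  g(x) = x^2 + 9*x/5 + 2.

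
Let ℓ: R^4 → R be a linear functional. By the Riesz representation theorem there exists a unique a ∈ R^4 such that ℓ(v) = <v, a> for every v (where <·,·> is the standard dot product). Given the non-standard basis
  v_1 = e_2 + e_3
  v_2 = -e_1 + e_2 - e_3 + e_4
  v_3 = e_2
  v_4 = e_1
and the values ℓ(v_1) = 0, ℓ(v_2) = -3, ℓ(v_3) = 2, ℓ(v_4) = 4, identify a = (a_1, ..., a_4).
a = (4, 2, -2, -3)

Write a = (a_1, ..., a_4) in the standard basis. For each basis vector v_i, ℓ(v_i) = <v_i, a> is a linear equation in the a_j's. Collect the n equations into a matrix system V a = ℓ, where row i of V is v_i (expressed in the standard basis). Since V is invertible (lower-triangular with 1s on the diagonal, up to permutation), solve by back-substitution:
  V =
[[0, 1, 1, 0],
 [-1, 1, -1, 1],
 [0, 1, 0, 0],
 [1, 0, 0, 0]]
  V a = (0, -3, 2, 4)
Solving gives a = (4, 2, -2, -3).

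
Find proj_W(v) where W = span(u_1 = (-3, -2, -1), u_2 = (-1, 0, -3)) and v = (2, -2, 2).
proj_W(v) = (8/13, -2/13, 32/13)

Set up U = [u_1 | ... | u_2] ∈ R^(3×2). The projector onto W = col(U) is P = U (U^T U)^(-1) U^T.
Compute U^T U =
  [14, 6]
  [6, 10],
and U^T v = (-4, -8).
Solve U^T U · c = U^T v for the coefficients: c = (1/13, -11/13). The projection is proj_W(v) = U c.
Check: (v - proj_W(v)) · u_1 = 0  (should be 0).
Check: (v - proj_W(v)) · u_2 = 0  (should be 0).
Result: proj_W(v) = (8/13, -2/13, 32/13).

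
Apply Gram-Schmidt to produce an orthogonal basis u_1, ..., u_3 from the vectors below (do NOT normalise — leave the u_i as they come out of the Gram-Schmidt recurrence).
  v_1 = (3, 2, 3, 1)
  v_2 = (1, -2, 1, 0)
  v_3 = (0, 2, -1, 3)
Orthogonal basis:
  u_1 = (3, 2, 3, 1)
  u_2 = (17/23, -50/23, 17/23, -2/23)
  u_3 = (21/134, -23/67, -113/134, 184/67)

Apply the Gram-Schmidt recurrence
  u_1 = v_1
  u_i = v_i − Σ_{j<i} ((v_i · u_j) / (u_j · u_j)) · u_j.

Step by step this gives:
  u_1 = (3, 2, 3, 1)
  u_2 = (17/23, -50/23, 17/23, -2/23)
  u_3 = (21/134, -23/67, -113/134, 184/67)

Orthogonality check:
  u_2 · u_1 = 0 (should be 0)
  u_3 · u_1 = 0 (should be 0)
  u_3 · u_2 = 0 (should be 0)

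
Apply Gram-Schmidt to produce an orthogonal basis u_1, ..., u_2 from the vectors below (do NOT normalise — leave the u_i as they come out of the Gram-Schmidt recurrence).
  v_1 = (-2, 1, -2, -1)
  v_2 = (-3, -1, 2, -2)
Orthogonal basis:
  u_1 = (-2, 1, -2, -1)
  u_2 = (-12/5, -13/10, 13/5, -17/10)

Apply the Gram-Schmidt recurrence
  u_1 = v_1
  u_i = v_i − Σ_{j<i} ((v_i · u_j) / (u_j · u_j)) · u_j.

Step by step this gives:
  u_1 = (-2, 1, -2, -1)
  u_2 = (-12/5, -13/10, 13/5, -17/10)

Orthogonality check:
  u_2 · u_1 = 0 (should be 0)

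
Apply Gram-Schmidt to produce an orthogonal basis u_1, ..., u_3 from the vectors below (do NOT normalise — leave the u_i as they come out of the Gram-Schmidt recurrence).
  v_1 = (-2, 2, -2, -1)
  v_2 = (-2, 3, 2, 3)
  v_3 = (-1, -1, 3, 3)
Orthogonal basis:
  u_1 = (-2, 2, -2, -1)
  u_2 = (-20/13, 33/13, 32/13, 42/13)
  u_3 = (-463/329, -404/329, 17/329, 12/47)

Apply the Gram-Schmidt recurrence
  u_1 = v_1
  u_i = v_i − Σ_{j<i} ((v_i · u_j) / (u_j · u_j)) · u_j.

Step by step this gives:
  u_1 = (-2, 2, -2, -1)
  u_2 = (-20/13, 33/13, 32/13, 42/13)
  u_3 = (-463/329, -404/329, 17/329, 12/47)

Orthogonality check:
  u_2 · u_1 = 0 (should be 0)
  u_3 · u_1 = 0 (should be 0)
  u_3 · u_2 = 0 (should be 0)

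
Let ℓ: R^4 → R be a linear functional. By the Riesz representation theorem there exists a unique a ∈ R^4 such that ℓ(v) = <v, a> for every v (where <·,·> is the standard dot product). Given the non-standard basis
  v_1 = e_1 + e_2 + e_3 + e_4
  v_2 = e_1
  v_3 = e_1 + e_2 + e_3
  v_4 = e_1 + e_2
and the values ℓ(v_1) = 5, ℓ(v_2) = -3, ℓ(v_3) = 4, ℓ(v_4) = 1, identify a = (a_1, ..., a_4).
a = (-3, 4, 3, 1)

Write a = (a_1, ..., a_4) in the standard basis. For each basis vector v_i, ℓ(v_i) = <v_i, a> is a linear equation in the a_j's. Collect the n equations into a matrix system V a = ℓ, where row i of V is v_i (expressed in the standard basis). Since V is invertible (lower-triangular with 1s on the diagonal, up to permutation), solve by back-substitution:
  V =
[[1, 1, 1, 1],
 [1, 0, 0, 0],
 [1, 1, 1, 0],
 [1, 1, 0, 0]]
  V a = (5, -3, 4, 1)
Solving gives a = (-3, 4, 3, 1).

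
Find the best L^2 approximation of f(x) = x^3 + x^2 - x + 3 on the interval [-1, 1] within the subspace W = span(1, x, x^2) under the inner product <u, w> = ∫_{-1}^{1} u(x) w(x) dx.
g(x) = x^2 - 2*x/5 + 3

The best approximation g ∈ W is the orthogonal projection of f onto W. Writing g = a_0 + a_1 x + a_2 x^2, the coefficients solve the normal equations G · a = b where
  G_{ij} = <φ_i, φ_j> and b_i = <f, φ_i>, with φ_0 = 1, φ_1 = x, φ_2 = x^2.
G =
  [2, 0, 2/3]
  [0, 2/3, 0]
  [2/3, 0, 2/5],
b = (20/3, -4/15, 12/5).
Solving gives a_0 = 3, a_1 = -2/5, a_2 = 1, so
  g(x) = x^2 - 2*x/5 + 3.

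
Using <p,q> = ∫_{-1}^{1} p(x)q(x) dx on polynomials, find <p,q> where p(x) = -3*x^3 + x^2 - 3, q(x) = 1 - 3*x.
<p,q> = -26/15

Expand the product: p(x)·q(x) = 9*x^4 - 6*x^3 + x^2 + 9*x - 3.
∫_{-1}^{1} of each monomial x^k gives [2/(k+1) if k even, 0 if k odd]. Integrating term-by-term (or equivalently evaluating the antiderivative F(x) = 9*x^5/5 - 3*x^4/2 + x^3/3 + 9*x^2/2 - 3*x at the endpoints):
  F(1) − F(−1) = 32/15 − (58/15) = -26/15.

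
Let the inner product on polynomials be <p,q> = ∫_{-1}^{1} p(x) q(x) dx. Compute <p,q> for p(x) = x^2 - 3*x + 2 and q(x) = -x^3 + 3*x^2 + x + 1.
<p,q> = 136/15

Expand the product: p(x)·q(x) = -x^5 + 6*x^4 - 10*x^3 + 4*x^2 - x + 2.
∫_{-1}^{1} of each monomial x^k gives [2/(k+1) if k even, 0 if k odd]. Integrating term-by-term (or equivalently evaluating the antiderivative F(x) = -x^6/6 + 6*x^5/5 - 5*x^4/2 + 4*x^3/3 - x^2/2 + 2*x at the endpoints):
  F(1) − F(−1) = 41/30 − (-77/10) = 136/15.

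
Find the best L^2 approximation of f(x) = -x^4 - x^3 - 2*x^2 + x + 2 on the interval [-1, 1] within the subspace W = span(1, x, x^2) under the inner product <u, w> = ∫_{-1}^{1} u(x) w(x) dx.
g(x) = -20*x^2/7 + 2*x/5 + 73/35

The best approximation g ∈ W is the orthogonal projection of f onto W. Writing g = a_0 + a_1 x + a_2 x^2, the coefficients solve the normal equations G · a = b where
  G_{ij} = <φ_i, φ_j> and b_i = <f, φ_i>, with φ_0 = 1, φ_1 = x, φ_2 = x^2.
G =
  [2, 0, 2/3]
  [0, 2/3, 0]
  [2/3, 0, 2/5],
b = (34/15, 4/15, 26/105).
Solving gives a_0 = 73/35, a_1 = 2/5, a_2 = -20/7, so
  g(x) = -20*x^2/7 + 2*x/5 + 73/35.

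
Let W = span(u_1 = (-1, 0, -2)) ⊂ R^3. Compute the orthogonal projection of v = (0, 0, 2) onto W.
proj_W(v) = (4/5, 0, 8/5)

Set up U = [u_1 | ... | u_1] ∈ R^(3×1). The projector onto W = col(U) is P = U (U^T U)^(-1) U^T.
Compute U^T U =
  [5],
and U^T v = (-4).
Solve U^T U · c = U^T v for the coefficients: c = (-4/5). The projection is proj_W(v) = U c.
Check: (v - proj_W(v)) · u_1 = 0  (should be 0).
Result: proj_W(v) = (4/5, 0, 8/5).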